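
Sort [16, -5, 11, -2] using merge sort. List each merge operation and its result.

Divide and conquer:
  Merge [16] + [-5] -> [-5, 16]
  Merge [11] + [-2] -> [-2, 11]
  Merge [-5, 16] + [-2, 11] -> [-5, -2, 11, 16]


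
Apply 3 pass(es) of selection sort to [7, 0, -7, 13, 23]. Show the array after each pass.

Pass 1: Select minimum -7 at index 2, swap -> [-7, 0, 7, 13, 23]
Pass 2: Select minimum 0 at index 1, swap -> [-7, 0, 7, 13, 23]
Pass 3: Select minimum 7 at index 2, swap -> [-7, 0, 7, 13, 23]


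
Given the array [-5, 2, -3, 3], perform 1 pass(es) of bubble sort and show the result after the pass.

After pass 1: [-5, -3, 2, 3] (1 swaps)
Total swaps: 1


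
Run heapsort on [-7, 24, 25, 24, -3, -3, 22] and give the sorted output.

Build heap: [25, 24, 22, 24, -3, -3, -7]
Extract 25: [24, 24, 22, -7, -3, -3, 25]
Extract 24: [24, -3, 22, -7, -3, 24, 25]
Extract 24: [22, -3, -3, -7, 24, 24, 25]
Extract 22: [-3, -7, -3, 22, 24, 24, 25]
Extract -3: [-3, -7, -3, 22, 24, 24, 25]
Extract -3: [-7, -3, -3, 22, 24, 24, 25]


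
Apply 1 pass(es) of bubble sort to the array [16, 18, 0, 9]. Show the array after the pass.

After pass 1: [16, 0, 9, 18] (2 swaps)
Total swaps: 2


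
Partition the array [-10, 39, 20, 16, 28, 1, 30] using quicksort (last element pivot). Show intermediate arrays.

Partition 1: pivot=30 at index 5 -> [-10, 20, 16, 28, 1, 30, 39]
Partition 2: pivot=1 at index 1 -> [-10, 1, 16, 28, 20, 30, 39]
Partition 3: pivot=20 at index 3 -> [-10, 1, 16, 20, 28, 30, 39]


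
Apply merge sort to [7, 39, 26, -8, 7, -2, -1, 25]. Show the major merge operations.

Divide and conquer:
  Merge [7] + [39] -> [7, 39]
  Merge [26] + [-8] -> [-8, 26]
  Merge [7, 39] + [-8, 26] -> [-8, 7, 26, 39]
  Merge [7] + [-2] -> [-2, 7]
  Merge [-1] + [25] -> [-1, 25]
  Merge [-2, 7] + [-1, 25] -> [-2, -1, 7, 25]
  Merge [-8, 7, 26, 39] + [-2, -1, 7, 25] -> [-8, -2, -1, 7, 7, 25, 26, 39]


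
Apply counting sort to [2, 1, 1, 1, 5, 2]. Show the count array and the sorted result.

Count array: [0, 3, 2, 0, 0, 1]
(count[i] = number of elements equal to i)
Cumulative count: [0, 3, 5, 5, 5, 6]
Sorted: [1, 1, 1, 2, 2, 5]


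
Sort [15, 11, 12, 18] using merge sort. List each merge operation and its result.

Divide and conquer:
  Merge [15] + [11] -> [11, 15]
  Merge [12] + [18] -> [12, 18]
  Merge [11, 15] + [12, 18] -> [11, 12, 15, 18]


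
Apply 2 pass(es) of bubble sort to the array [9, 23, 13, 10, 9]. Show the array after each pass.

After pass 1: [9, 13, 10, 9, 23] (3 swaps)
After pass 2: [9, 10, 9, 13, 23] (2 swaps)
Total swaps: 5


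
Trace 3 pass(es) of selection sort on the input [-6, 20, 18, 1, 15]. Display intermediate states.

Pass 1: Select minimum -6 at index 0, swap -> [-6, 20, 18, 1, 15]
Pass 2: Select minimum 1 at index 3, swap -> [-6, 1, 18, 20, 15]
Pass 3: Select minimum 15 at index 4, swap -> [-6, 1, 15, 20, 18]


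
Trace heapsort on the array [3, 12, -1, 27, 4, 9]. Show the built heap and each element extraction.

Build heap: [27, 12, 9, 3, 4, -1]
Extract 27: [12, 4, 9, 3, -1, 27]
Extract 12: [9, 4, -1, 3, 12, 27]
Extract 9: [4, 3, -1, 9, 12, 27]
Extract 4: [3, -1, 4, 9, 12, 27]
Extract 3: [-1, 3, 4, 9, 12, 27]


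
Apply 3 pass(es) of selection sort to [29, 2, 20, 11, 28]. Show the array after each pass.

Pass 1: Select minimum 2 at index 1, swap -> [2, 29, 20, 11, 28]
Pass 2: Select minimum 11 at index 3, swap -> [2, 11, 20, 29, 28]
Pass 3: Select minimum 20 at index 2, swap -> [2, 11, 20, 29, 28]


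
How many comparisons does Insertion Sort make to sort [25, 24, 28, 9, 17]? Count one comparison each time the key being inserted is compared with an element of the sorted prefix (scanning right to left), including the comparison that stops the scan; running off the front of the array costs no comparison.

Insert 24: 25 > 24 (shift), reached front = 1 comparison(s) -> [24, 25, 28, 9, 17]
Insert 28: 25 <= 28 (stop) = 1 comparison(s) -> [24, 25, 28, 9, 17]
Insert 9: 28 > 9 (shift), 25 > 9 (shift), 24 > 9 (shift), reached front = 3 comparison(s) -> [9, 24, 25, 28, 17]
Insert 17: 28 > 17 (shift), 25 > 17 (shift), 24 > 17 (shift), 9 <= 17 (stop) = 4 comparison(s) -> [9, 17, 24, 25, 28]
Total comparisons: 1 + 1 + 3 + 4 = 9


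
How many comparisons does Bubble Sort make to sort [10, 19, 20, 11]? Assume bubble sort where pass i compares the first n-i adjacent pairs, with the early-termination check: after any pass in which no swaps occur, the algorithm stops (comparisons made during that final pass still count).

Pass 1: compare adjacent pairs (0,1)..(2,3) = 3 comparison(s), 1 swap(s) -> [10, 19, 11, 20]
Pass 2: compare adjacent pairs (0,1)..(1,2) = 2 comparison(s), 1 swap(s) -> [10, 11, 19, 20]
Pass 3: compare adjacent pairs (0,1)..(0,1) = 1 comparison(s), 0 swap(s) -> [10, 11, 19, 20]
No swaps in this pass, so bubble sort stops here.
Total comparisons: 3 + 2 + 1 = 6


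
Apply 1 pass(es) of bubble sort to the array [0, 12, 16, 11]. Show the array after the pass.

After pass 1: [0, 12, 11, 16] (1 swaps)
Total swaps: 1


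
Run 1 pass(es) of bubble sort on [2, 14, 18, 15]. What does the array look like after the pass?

After pass 1: [2, 14, 15, 18] (1 swaps)
Total swaps: 1


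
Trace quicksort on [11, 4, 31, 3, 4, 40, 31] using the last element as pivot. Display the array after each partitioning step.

Partition 1: pivot=31 at index 5 -> [11, 4, 31, 3, 4, 31, 40]
Partition 2: pivot=4 at index 2 -> [4, 3, 4, 11, 31, 31, 40]
Partition 3: pivot=3 at index 0 -> [3, 4, 4, 11, 31, 31, 40]
Partition 4: pivot=31 at index 4 -> [3, 4, 4, 11, 31, 31, 40]


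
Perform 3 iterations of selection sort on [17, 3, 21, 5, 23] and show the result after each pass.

Pass 1: Select minimum 3 at index 1, swap -> [3, 17, 21, 5, 23]
Pass 2: Select minimum 5 at index 3, swap -> [3, 5, 21, 17, 23]
Pass 3: Select minimum 17 at index 3, swap -> [3, 5, 17, 21, 23]


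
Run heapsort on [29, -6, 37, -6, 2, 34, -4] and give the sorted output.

Build heap: [37, 2, 34, -6, -6, 29, -4]
Extract 37: [34, 2, 29, -6, -6, -4, 37]
Extract 34: [29, 2, -4, -6, -6, 34, 37]
Extract 29: [2, -6, -4, -6, 29, 34, 37]
Extract 2: [-4, -6, -6, 2, 29, 34, 37]
Extract -4: [-6, -6, -4, 2, 29, 34, 37]
Extract -6: [-6, -6, -4, 2, 29, 34, 37]


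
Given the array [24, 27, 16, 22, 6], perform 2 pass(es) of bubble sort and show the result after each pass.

After pass 1: [24, 16, 22, 6, 27] (3 swaps)
After pass 2: [16, 22, 6, 24, 27] (3 swaps)
Total swaps: 6


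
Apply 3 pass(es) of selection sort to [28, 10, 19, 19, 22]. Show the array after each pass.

Pass 1: Select minimum 10 at index 1, swap -> [10, 28, 19, 19, 22]
Pass 2: Select minimum 19 at index 2, swap -> [10, 19, 28, 19, 22]
Pass 3: Select minimum 19 at index 3, swap -> [10, 19, 19, 28, 22]


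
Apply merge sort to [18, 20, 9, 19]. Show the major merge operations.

Divide and conquer:
  Merge [18] + [20] -> [18, 20]
  Merge [9] + [19] -> [9, 19]
  Merge [18, 20] + [9, 19] -> [9, 18, 19, 20]


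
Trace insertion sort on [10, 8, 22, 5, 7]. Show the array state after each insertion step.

First element 10 is already 'sorted'
Insert 8: shifted 1 elements -> [8, 10, 22, 5, 7]
Insert 22: shifted 0 elements -> [8, 10, 22, 5, 7]
Insert 5: shifted 3 elements -> [5, 8, 10, 22, 7]
Insert 7: shifted 3 elements -> [5, 7, 8, 10, 22]


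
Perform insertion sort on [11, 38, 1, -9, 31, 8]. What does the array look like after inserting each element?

First element 11 is already 'sorted'
Insert 38: shifted 0 elements -> [11, 38, 1, -9, 31, 8]
Insert 1: shifted 2 elements -> [1, 11, 38, -9, 31, 8]
Insert -9: shifted 3 elements -> [-9, 1, 11, 38, 31, 8]
Insert 31: shifted 1 elements -> [-9, 1, 11, 31, 38, 8]
Insert 8: shifted 3 elements -> [-9, 1, 8, 11, 31, 38]


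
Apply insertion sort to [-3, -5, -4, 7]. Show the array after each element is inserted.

First element -3 is already 'sorted'
Insert -5: shifted 1 elements -> [-5, -3, -4, 7]
Insert -4: shifted 1 elements -> [-5, -4, -3, 7]
Insert 7: shifted 0 elements -> [-5, -4, -3, 7]


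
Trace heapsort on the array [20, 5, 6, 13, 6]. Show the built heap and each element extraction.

Build heap: [20, 13, 6, 5, 6]
Extract 20: [13, 6, 6, 5, 20]
Extract 13: [6, 5, 6, 13, 20]
Extract 6: [6, 5, 6, 13, 20]
Extract 6: [5, 6, 6, 13, 20]


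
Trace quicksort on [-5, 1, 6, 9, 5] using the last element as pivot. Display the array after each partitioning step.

Partition 1: pivot=5 at index 2 -> [-5, 1, 5, 9, 6]
Partition 2: pivot=1 at index 1 -> [-5, 1, 5, 9, 6]
Partition 3: pivot=6 at index 3 -> [-5, 1, 5, 6, 9]


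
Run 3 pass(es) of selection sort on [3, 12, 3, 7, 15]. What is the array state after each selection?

Pass 1: Select minimum 3 at index 0, swap -> [3, 12, 3, 7, 15]
Pass 2: Select minimum 3 at index 2, swap -> [3, 3, 12, 7, 15]
Pass 3: Select minimum 7 at index 3, swap -> [3, 3, 7, 12, 15]


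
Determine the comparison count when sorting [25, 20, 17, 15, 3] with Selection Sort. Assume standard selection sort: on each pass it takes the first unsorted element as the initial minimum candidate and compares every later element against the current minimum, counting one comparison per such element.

Pass 1: scan indices 1..4 for the minimum = 4 comparison(s); min is 3, place at index 0 -> [3, 20, 17, 15, 25]
Pass 2: scan indices 2..4 for the minimum = 3 comparison(s); min is 15, place at index 1 -> [3, 15, 17, 20, 25]
Pass 3: scan indices 3..4 for the minimum = 2 comparison(s); min is 17, place at index 2 -> [3, 15, 17, 20, 25]
Pass 4: scan indices 4..4 for the minimum = 1 comparison(s); min is 20, place at index 3 -> [3, 15, 17, 20, 25]
Selection sort always scans the whole unsorted suffix, so the count is (n-1) + (n-2) + ... + 1 = n(n-1)/2 = 5*4/2 = 10 regardless of the input order.
Total comparisons: 4 + 3 + 2 + 1 = 10


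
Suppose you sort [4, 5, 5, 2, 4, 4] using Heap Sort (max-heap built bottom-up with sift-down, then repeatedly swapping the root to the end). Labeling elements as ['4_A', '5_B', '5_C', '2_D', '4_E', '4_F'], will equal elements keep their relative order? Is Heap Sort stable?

Trace Heap Sort on the labeled array (the key is the number; the letter only tracks identity):
  Build max-heap: [5_B, 4_A, 5_C, 2_D, 4_E, 4_F]
  Swap root 5_B to index 5, re-heapify first 5 -> [5_C, 4_A, 4_F, 2_D, 4_E, 5_B]
  Swap root 5_C to index 4, re-heapify first 4 -> [4_E, 4_A, 4_F, 2_D, 5_C, 5_B]
  Swap root 4_E to index 3, re-heapify first 3 -> [4_A, 2_D, 4_F, 4_E, 5_C, 5_B]
  Swap root 4_A to index 2, re-heapify first 2 -> [4_F, 2_D, 4_A, 4_E, 5_C, 5_B]
  Swap root 4_F to index 1, re-heapify first 1 -> [2_D, 4_F, 4_A, 4_E, 5_C, 5_B]
Final order: [2_D, 4_F, 4_A, 4_E, 5_C, 5_B]
Equal keys:
  value 4: originally 4_A, 4_E, 4_F; after sorting 4_F, 4_A, 4_E -> order changed
  value 5: originally 5_B, 5_C; after sorting 5_C, 5_B -> order changed
Equal keys were reordered, so Heap Sort is not stable: heap construction and root-to-end swaps move elements without regard to the original order of equal keys. (One such input is enough; an unstable sort may happen to preserve order on other inputs, but it gives no guarantee.)
Answer: Not stable


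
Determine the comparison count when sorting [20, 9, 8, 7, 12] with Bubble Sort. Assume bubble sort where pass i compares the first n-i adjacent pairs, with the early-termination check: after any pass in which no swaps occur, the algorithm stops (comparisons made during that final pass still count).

Pass 1: compare adjacent pairs (0,1)..(3,4) = 4 comparison(s), 4 swap(s) -> [9, 8, 7, 12, 20]
Pass 2: compare adjacent pairs (0,1)..(2,3) = 3 comparison(s), 2 swap(s) -> [8, 7, 9, 12, 20]
Pass 3: compare adjacent pairs (0,1)..(1,2) = 2 comparison(s), 1 swap(s) -> [7, 8, 9, 12, 20]
Pass 4: compare adjacent pairs (0,1)..(0,1) = 1 comparison(s), 0 swap(s) -> [7, 8, 9, 12, 20]
No swaps in this pass, so bubble sort stops here.
Total comparisons: 4 + 3 + 2 + 1 = 10


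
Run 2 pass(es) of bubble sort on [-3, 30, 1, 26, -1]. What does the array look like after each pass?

After pass 1: [-3, 1, 26, -1, 30] (3 swaps)
After pass 2: [-3, 1, -1, 26, 30] (1 swaps)
Total swaps: 4


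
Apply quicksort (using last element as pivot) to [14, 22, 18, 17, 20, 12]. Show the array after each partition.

Partition 1: pivot=12 at index 0 -> [12, 22, 18, 17, 20, 14]
Partition 2: pivot=14 at index 1 -> [12, 14, 18, 17, 20, 22]
Partition 3: pivot=22 at index 5 -> [12, 14, 18, 17, 20, 22]
Partition 4: pivot=20 at index 4 -> [12, 14, 18, 17, 20, 22]
Partition 5: pivot=17 at index 2 -> [12, 14, 17, 18, 20, 22]


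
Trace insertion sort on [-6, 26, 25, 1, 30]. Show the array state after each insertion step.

First element -6 is already 'sorted'
Insert 26: shifted 0 elements -> [-6, 26, 25, 1, 30]
Insert 25: shifted 1 elements -> [-6, 25, 26, 1, 30]
Insert 1: shifted 2 elements -> [-6, 1, 25, 26, 30]
Insert 30: shifted 0 elements -> [-6, 1, 25, 26, 30]


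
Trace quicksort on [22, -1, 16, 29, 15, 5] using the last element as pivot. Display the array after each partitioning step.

Partition 1: pivot=5 at index 1 -> [-1, 5, 16, 29, 15, 22]
Partition 2: pivot=22 at index 4 -> [-1, 5, 16, 15, 22, 29]
Partition 3: pivot=15 at index 2 -> [-1, 5, 15, 16, 22, 29]


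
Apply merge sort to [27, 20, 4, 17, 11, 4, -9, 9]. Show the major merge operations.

Divide and conquer:
  Merge [27] + [20] -> [20, 27]
  Merge [4] + [17] -> [4, 17]
  Merge [20, 27] + [4, 17] -> [4, 17, 20, 27]
  Merge [11] + [4] -> [4, 11]
  Merge [-9] + [9] -> [-9, 9]
  Merge [4, 11] + [-9, 9] -> [-9, 4, 9, 11]
  Merge [4, 17, 20, 27] + [-9, 4, 9, 11] -> [-9, 4, 4, 9, 11, 17, 20, 27]


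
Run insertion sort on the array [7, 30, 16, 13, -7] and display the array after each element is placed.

First element 7 is already 'sorted'
Insert 30: shifted 0 elements -> [7, 30, 16, 13, -7]
Insert 16: shifted 1 elements -> [7, 16, 30, 13, -7]
Insert 13: shifted 2 elements -> [7, 13, 16, 30, -7]
Insert -7: shifted 4 elements -> [-7, 7, 13, 16, 30]


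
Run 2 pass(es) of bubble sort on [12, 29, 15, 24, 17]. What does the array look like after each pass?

After pass 1: [12, 15, 24, 17, 29] (3 swaps)
After pass 2: [12, 15, 17, 24, 29] (1 swaps)
Total swaps: 4


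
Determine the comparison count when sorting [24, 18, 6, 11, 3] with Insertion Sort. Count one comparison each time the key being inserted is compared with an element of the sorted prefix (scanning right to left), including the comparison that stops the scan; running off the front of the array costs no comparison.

Insert 18: 24 > 18 (shift), reached front = 1 comparison(s) -> [18, 24, 6, 11, 3]
Insert 6: 24 > 6 (shift), 18 > 6 (shift), reached front = 2 comparison(s) -> [6, 18, 24, 11, 3]
Insert 11: 24 > 11 (shift), 18 > 11 (shift), 6 <= 11 (stop) = 3 comparison(s) -> [6, 11, 18, 24, 3]
Insert 3: 24 > 3 (shift), 18 > 3 (shift), 11 > 3 (shift), 6 > 3 (shift), reached front = 4 comparison(s) -> [3, 6, 11, 18, 24]
Total comparisons: 1 + 2 + 3 + 4 = 10


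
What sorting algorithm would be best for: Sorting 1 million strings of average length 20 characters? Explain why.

Best choice: MSD radix sort or Mergesort
Reason: MSD radix sort is a non-comparison sort that buckets the strings by successive character positions, running in time proportional to the total number of characters examined rather than O(n log n) string comparisons; mergesort is a stable O(n log n)-comparison alternative that works for arbitrary variable-length keys


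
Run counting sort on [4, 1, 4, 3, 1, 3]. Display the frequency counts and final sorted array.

Count array: [0, 2, 0, 2, 2]
(count[i] = number of elements equal to i)
Cumulative count: [0, 2, 2, 4, 6]
Sorted: [1, 1, 3, 3, 4, 4]


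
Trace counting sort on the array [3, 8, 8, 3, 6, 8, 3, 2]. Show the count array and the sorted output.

Count array: [0, 0, 1, 3, 0, 0, 1, 0, 3]
(count[i] = number of elements equal to i)
Cumulative count: [0, 0, 1, 4, 4, 4, 5, 5, 8]
Sorted: [2, 3, 3, 3, 6, 8, 8, 8]


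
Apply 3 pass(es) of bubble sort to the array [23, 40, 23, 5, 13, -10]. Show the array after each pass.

After pass 1: [23, 23, 5, 13, -10, 40] (4 swaps)
After pass 2: [23, 5, 13, -10, 23, 40] (3 swaps)
After pass 3: [5, 13, -10, 23, 23, 40] (3 swaps)
Total swaps: 10


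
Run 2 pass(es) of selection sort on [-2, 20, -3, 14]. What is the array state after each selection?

Pass 1: Select minimum -3 at index 2, swap -> [-3, 20, -2, 14]
Pass 2: Select minimum -2 at index 2, swap -> [-3, -2, 20, 14]


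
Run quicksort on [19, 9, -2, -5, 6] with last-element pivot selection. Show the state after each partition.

Partition 1: pivot=6 at index 2 -> [-2, -5, 6, 9, 19]
Partition 2: pivot=-5 at index 0 -> [-5, -2, 6, 9, 19]
Partition 3: pivot=19 at index 4 -> [-5, -2, 6, 9, 19]


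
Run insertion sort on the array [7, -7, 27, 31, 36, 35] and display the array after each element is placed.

First element 7 is already 'sorted'
Insert -7: shifted 1 elements -> [-7, 7, 27, 31, 36, 35]
Insert 27: shifted 0 elements -> [-7, 7, 27, 31, 36, 35]
Insert 31: shifted 0 elements -> [-7, 7, 27, 31, 36, 35]
Insert 36: shifted 0 elements -> [-7, 7, 27, 31, 36, 35]
Insert 35: shifted 1 elements -> [-7, 7, 27, 31, 35, 36]


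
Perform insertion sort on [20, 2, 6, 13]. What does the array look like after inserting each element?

First element 20 is already 'sorted'
Insert 2: shifted 1 elements -> [2, 20, 6, 13]
Insert 6: shifted 1 elements -> [2, 6, 20, 13]
Insert 13: shifted 1 elements -> [2, 6, 13, 20]


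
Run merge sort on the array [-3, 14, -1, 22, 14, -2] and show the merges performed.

Divide and conquer:
  Merge [14] + [-1] -> [-1, 14]
  Merge [-3] + [-1, 14] -> [-3, -1, 14]
  Merge [14] + [-2] -> [-2, 14]
  Merge [22] + [-2, 14] -> [-2, 14, 22]
  Merge [-3, -1, 14] + [-2, 14, 22] -> [-3, -2, -1, 14, 14, 22]


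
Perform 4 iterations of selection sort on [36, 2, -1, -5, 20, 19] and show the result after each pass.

Pass 1: Select minimum -5 at index 3, swap -> [-5, 2, -1, 36, 20, 19]
Pass 2: Select minimum -1 at index 2, swap -> [-5, -1, 2, 36, 20, 19]
Pass 3: Select minimum 2 at index 2, swap -> [-5, -1, 2, 36, 20, 19]
Pass 4: Select minimum 19 at index 5, swap -> [-5, -1, 2, 19, 20, 36]


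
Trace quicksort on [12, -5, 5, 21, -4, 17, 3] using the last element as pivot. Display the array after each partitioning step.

Partition 1: pivot=3 at index 2 -> [-5, -4, 3, 21, 12, 17, 5]
Partition 2: pivot=-4 at index 1 -> [-5, -4, 3, 21, 12, 17, 5]
Partition 3: pivot=5 at index 3 -> [-5, -4, 3, 5, 12, 17, 21]
Partition 4: pivot=21 at index 6 -> [-5, -4, 3, 5, 12, 17, 21]
Partition 5: pivot=17 at index 5 -> [-5, -4, 3, 5, 12, 17, 21]


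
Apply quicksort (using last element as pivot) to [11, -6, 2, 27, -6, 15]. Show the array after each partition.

Partition 1: pivot=15 at index 4 -> [11, -6, 2, -6, 15, 27]
Partition 2: pivot=-6 at index 1 -> [-6, -6, 2, 11, 15, 27]
Partition 3: pivot=11 at index 3 -> [-6, -6, 2, 11, 15, 27]


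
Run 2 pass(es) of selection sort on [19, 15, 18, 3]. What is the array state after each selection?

Pass 1: Select minimum 3 at index 3, swap -> [3, 15, 18, 19]
Pass 2: Select minimum 15 at index 1, swap -> [3, 15, 18, 19]


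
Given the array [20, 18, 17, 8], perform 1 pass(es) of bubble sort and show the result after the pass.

After pass 1: [18, 17, 8, 20] (3 swaps)
Total swaps: 3


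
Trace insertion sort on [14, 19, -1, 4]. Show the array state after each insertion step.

First element 14 is already 'sorted'
Insert 19: shifted 0 elements -> [14, 19, -1, 4]
Insert -1: shifted 2 elements -> [-1, 14, 19, 4]
Insert 4: shifted 2 elements -> [-1, 4, 14, 19]


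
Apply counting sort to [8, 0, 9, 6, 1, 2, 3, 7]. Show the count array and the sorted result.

Count array: [1, 1, 1, 1, 0, 0, 1, 1, 1, 1]
(count[i] = number of elements equal to i)
Cumulative count: [1, 2, 3, 4, 4, 4, 5, 6, 7, 8]
Sorted: [0, 1, 2, 3, 6, 7, 8, 9]


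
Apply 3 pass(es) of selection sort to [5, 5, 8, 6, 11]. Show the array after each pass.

Pass 1: Select minimum 5 at index 0, swap -> [5, 5, 8, 6, 11]
Pass 2: Select minimum 5 at index 1, swap -> [5, 5, 8, 6, 11]
Pass 3: Select minimum 6 at index 3, swap -> [5, 5, 6, 8, 11]


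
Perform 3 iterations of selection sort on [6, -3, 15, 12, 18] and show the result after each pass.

Pass 1: Select minimum -3 at index 1, swap -> [-3, 6, 15, 12, 18]
Pass 2: Select minimum 6 at index 1, swap -> [-3, 6, 15, 12, 18]
Pass 3: Select minimum 12 at index 3, swap -> [-3, 6, 12, 15, 18]


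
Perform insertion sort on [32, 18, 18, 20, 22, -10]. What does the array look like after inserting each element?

First element 32 is already 'sorted'
Insert 18: shifted 1 elements -> [18, 32, 18, 20, 22, -10]
Insert 18: shifted 1 elements -> [18, 18, 32, 20, 22, -10]
Insert 20: shifted 1 elements -> [18, 18, 20, 32, 22, -10]
Insert 22: shifted 1 elements -> [18, 18, 20, 22, 32, -10]
Insert -10: shifted 5 elements -> [-10, 18, 18, 20, 22, 32]


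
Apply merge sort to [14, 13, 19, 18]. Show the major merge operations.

Divide and conquer:
  Merge [14] + [13] -> [13, 14]
  Merge [19] + [18] -> [18, 19]
  Merge [13, 14] + [18, 19] -> [13, 14, 18, 19]


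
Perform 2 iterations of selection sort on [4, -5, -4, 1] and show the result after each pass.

Pass 1: Select minimum -5 at index 1, swap -> [-5, 4, -4, 1]
Pass 2: Select minimum -4 at index 2, swap -> [-5, -4, 4, 1]


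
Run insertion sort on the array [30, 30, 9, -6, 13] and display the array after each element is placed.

First element 30 is already 'sorted'
Insert 30: shifted 0 elements -> [30, 30, 9, -6, 13]
Insert 9: shifted 2 elements -> [9, 30, 30, -6, 13]
Insert -6: shifted 3 elements -> [-6, 9, 30, 30, 13]
Insert 13: shifted 2 elements -> [-6, 9, 13, 30, 30]


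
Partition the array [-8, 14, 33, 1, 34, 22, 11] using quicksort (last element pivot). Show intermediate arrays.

Partition 1: pivot=11 at index 2 -> [-8, 1, 11, 14, 34, 22, 33]
Partition 2: pivot=1 at index 1 -> [-8, 1, 11, 14, 34, 22, 33]
Partition 3: pivot=33 at index 5 -> [-8, 1, 11, 14, 22, 33, 34]
Partition 4: pivot=22 at index 4 -> [-8, 1, 11, 14, 22, 33, 34]


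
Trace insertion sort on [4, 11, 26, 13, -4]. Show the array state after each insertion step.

First element 4 is already 'sorted'
Insert 11: shifted 0 elements -> [4, 11, 26, 13, -4]
Insert 26: shifted 0 elements -> [4, 11, 26, 13, -4]
Insert 13: shifted 1 elements -> [4, 11, 13, 26, -4]
Insert -4: shifted 4 elements -> [-4, 4, 11, 13, 26]


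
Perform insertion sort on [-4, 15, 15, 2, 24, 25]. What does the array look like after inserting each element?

First element -4 is already 'sorted'
Insert 15: shifted 0 elements -> [-4, 15, 15, 2, 24, 25]
Insert 15: shifted 0 elements -> [-4, 15, 15, 2, 24, 25]
Insert 2: shifted 2 elements -> [-4, 2, 15, 15, 24, 25]
Insert 24: shifted 0 elements -> [-4, 2, 15, 15, 24, 25]
Insert 25: shifted 0 elements -> [-4, 2, 15, 15, 24, 25]


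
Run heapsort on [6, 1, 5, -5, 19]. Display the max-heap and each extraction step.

Build heap: [19, 6, 5, -5, 1]
Extract 19: [6, 1, 5, -5, 19]
Extract 6: [5, 1, -5, 6, 19]
Extract 5: [1, -5, 5, 6, 19]
Extract 1: [-5, 1, 5, 6, 19]


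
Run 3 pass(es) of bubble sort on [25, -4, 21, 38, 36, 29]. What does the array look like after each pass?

After pass 1: [-4, 21, 25, 36, 29, 38] (4 swaps)
After pass 2: [-4, 21, 25, 29, 36, 38] (1 swaps)
After pass 3: [-4, 21, 25, 29, 36, 38] (0 swaps)
Total swaps: 5


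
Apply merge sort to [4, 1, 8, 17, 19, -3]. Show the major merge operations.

Divide and conquer:
  Merge [1] + [8] -> [1, 8]
  Merge [4] + [1, 8] -> [1, 4, 8]
  Merge [19] + [-3] -> [-3, 19]
  Merge [17] + [-3, 19] -> [-3, 17, 19]
  Merge [1, 4, 8] + [-3, 17, 19] -> [-3, 1, 4, 8, 17, 19]


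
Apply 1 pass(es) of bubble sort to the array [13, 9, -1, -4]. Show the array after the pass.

After pass 1: [9, -1, -4, 13] (3 swaps)
Total swaps: 3


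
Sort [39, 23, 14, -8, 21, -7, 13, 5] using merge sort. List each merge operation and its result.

Divide and conquer:
  Merge [39] + [23] -> [23, 39]
  Merge [14] + [-8] -> [-8, 14]
  Merge [23, 39] + [-8, 14] -> [-8, 14, 23, 39]
  Merge [21] + [-7] -> [-7, 21]
  Merge [13] + [5] -> [5, 13]
  Merge [-7, 21] + [5, 13] -> [-7, 5, 13, 21]
  Merge [-8, 14, 23, 39] + [-7, 5, 13, 21] -> [-8, -7, 5, 13, 14, 21, 23, 39]


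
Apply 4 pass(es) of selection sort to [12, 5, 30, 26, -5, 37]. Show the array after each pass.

Pass 1: Select minimum -5 at index 4, swap -> [-5, 5, 30, 26, 12, 37]
Pass 2: Select minimum 5 at index 1, swap -> [-5, 5, 30, 26, 12, 37]
Pass 3: Select minimum 12 at index 4, swap -> [-5, 5, 12, 26, 30, 37]
Pass 4: Select minimum 26 at index 3, swap -> [-5, 5, 12, 26, 30, 37]


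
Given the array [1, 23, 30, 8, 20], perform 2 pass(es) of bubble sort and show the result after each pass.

After pass 1: [1, 23, 8, 20, 30] (2 swaps)
After pass 2: [1, 8, 20, 23, 30] (2 swaps)
Total swaps: 4


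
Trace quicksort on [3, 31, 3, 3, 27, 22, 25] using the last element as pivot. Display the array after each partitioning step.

Partition 1: pivot=25 at index 4 -> [3, 3, 3, 22, 25, 31, 27]
Partition 2: pivot=22 at index 3 -> [3, 3, 3, 22, 25, 31, 27]
Partition 3: pivot=3 at index 2 -> [3, 3, 3, 22, 25, 31, 27]
Partition 4: pivot=3 at index 1 -> [3, 3, 3, 22, 25, 31, 27]
Partition 5: pivot=27 at index 5 -> [3, 3, 3, 22, 25, 27, 31]


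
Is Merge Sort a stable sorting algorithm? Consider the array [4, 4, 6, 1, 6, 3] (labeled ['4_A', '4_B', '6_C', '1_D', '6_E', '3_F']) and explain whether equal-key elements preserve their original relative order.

Trace Merge Sort on the labeled array (the key is the number; the letter only tracks identity):
  Merge [4_B] + [6_C] -> [4_B, 6_C]
  Merge [4_A] + [4_B, 6_C] -> [4_A, 4_B, 6_C]
  Merge [6_E] + [3_F] -> [3_F, 6_E]
  Merge [1_D] + [3_F, 6_E] -> [1_D, 3_F, 6_E]
  Merge [4_A, 4_B, 6_C] + [1_D, 3_F, 6_E] -> [1_D, 3_F, 4_A, 4_B, 6_C, 6_E]
Final order: [1_D, 3_F, 4_A, 4_B, 6_C, 6_E]
Equal keys:
  value 4: originally 4_A, 4_B; after sorting 4_A, 4_B -> order preserved
  value 6: originally 6_C, 6_E; after sorting 6_C, 6_E -> order preserved
All equal keys kept their original relative order. Merge Sort is stable: when the heads of the two halves are equal the merge takes from the left half first.
Answer: Stable


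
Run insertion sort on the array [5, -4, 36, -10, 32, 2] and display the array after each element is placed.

First element 5 is already 'sorted'
Insert -4: shifted 1 elements -> [-4, 5, 36, -10, 32, 2]
Insert 36: shifted 0 elements -> [-4, 5, 36, -10, 32, 2]
Insert -10: shifted 3 elements -> [-10, -4, 5, 36, 32, 2]
Insert 32: shifted 1 elements -> [-10, -4, 5, 32, 36, 2]
Insert 2: shifted 3 elements -> [-10, -4, 2, 5, 32, 36]


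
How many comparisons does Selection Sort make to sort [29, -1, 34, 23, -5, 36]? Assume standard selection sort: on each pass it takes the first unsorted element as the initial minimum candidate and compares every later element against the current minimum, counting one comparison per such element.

Pass 1: scan indices 1..5 for the minimum = 5 comparison(s); min is -5, place at index 0 -> [-5, -1, 34, 23, 29, 36]
Pass 2: scan indices 2..5 for the minimum = 4 comparison(s); min is -1, place at index 1 -> [-5, -1, 34, 23, 29, 36]
Pass 3: scan indices 3..5 for the minimum = 3 comparison(s); min is 23, place at index 2 -> [-5, -1, 23, 34, 29, 36]
Pass 4: scan indices 4..5 for the minimum = 2 comparison(s); min is 29, place at index 3 -> [-5, -1, 23, 29, 34, 36]
Pass 5: scan indices 5..5 for the minimum = 1 comparison(s); min is 34, place at index 4 -> [-5, -1, 23, 29, 34, 36]
Selection sort always scans the whole unsorted suffix, so the count is (n-1) + (n-2) + ... + 1 = n(n-1)/2 = 6*5/2 = 15 regardless of the input order.
Total comparisons: 5 + 4 + 3 + 2 + 1 = 15


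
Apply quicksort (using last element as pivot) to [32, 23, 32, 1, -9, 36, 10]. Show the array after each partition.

Partition 1: pivot=10 at index 2 -> [1, -9, 10, 32, 23, 36, 32]
Partition 2: pivot=-9 at index 0 -> [-9, 1, 10, 32, 23, 36, 32]
Partition 3: pivot=32 at index 5 -> [-9, 1, 10, 32, 23, 32, 36]
Partition 4: pivot=23 at index 3 -> [-9, 1, 10, 23, 32, 32, 36]


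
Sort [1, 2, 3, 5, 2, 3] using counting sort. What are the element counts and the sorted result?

Count array: [0, 1, 2, 2, 0, 1]
(count[i] = number of elements equal to i)
Cumulative count: [0, 1, 3, 5, 5, 6]
Sorted: [1, 2, 2, 3, 3, 5]


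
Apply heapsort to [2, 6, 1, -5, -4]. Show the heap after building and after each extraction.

Build heap: [6, 2, 1, -5, -4]
Extract 6: [2, -4, 1, -5, 6]
Extract 2: [1, -4, -5, 2, 6]
Extract 1: [-4, -5, 1, 2, 6]
Extract -4: [-5, -4, 1, 2, 6]


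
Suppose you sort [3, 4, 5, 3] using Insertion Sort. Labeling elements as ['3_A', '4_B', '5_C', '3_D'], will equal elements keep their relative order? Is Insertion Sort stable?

Trace Insertion Sort on the labeled array (the key is the number; the letter only tracks identity):
  Insert 4_B at index 1: [3_A, 4_B, 5_C, 3_D]
  Insert 5_C at index 2: [3_A, 4_B, 5_C, 3_D]
  Insert 3_D at index 1: [3_A, 3_D, 4_B, 5_C]
Final order: [3_A, 3_D, 4_B, 5_C]
Equal keys:
  value 3: originally 3_A, 3_D; after sorting 3_A, 3_D -> order preserved
All equal keys kept their original relative order. Insertion Sort is stable: elements are shifted only while they are strictly greater than the key, so a key is inserted after any equal elements already placed.
Answer: Stable


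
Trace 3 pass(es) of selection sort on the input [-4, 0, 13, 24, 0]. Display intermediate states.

Pass 1: Select minimum -4 at index 0, swap -> [-4, 0, 13, 24, 0]
Pass 2: Select minimum 0 at index 1, swap -> [-4, 0, 13, 24, 0]
Pass 3: Select minimum 0 at index 4, swap -> [-4, 0, 0, 24, 13]


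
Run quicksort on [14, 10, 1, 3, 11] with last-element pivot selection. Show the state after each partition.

Partition 1: pivot=11 at index 3 -> [10, 1, 3, 11, 14]
Partition 2: pivot=3 at index 1 -> [1, 3, 10, 11, 14]


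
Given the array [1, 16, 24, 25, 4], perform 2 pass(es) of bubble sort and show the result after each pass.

After pass 1: [1, 16, 24, 4, 25] (1 swaps)
After pass 2: [1, 16, 4, 24, 25] (1 swaps)
Total swaps: 2


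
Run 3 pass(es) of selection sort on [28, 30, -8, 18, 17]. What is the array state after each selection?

Pass 1: Select minimum -8 at index 2, swap -> [-8, 30, 28, 18, 17]
Pass 2: Select minimum 17 at index 4, swap -> [-8, 17, 28, 18, 30]
Pass 3: Select minimum 18 at index 3, swap -> [-8, 17, 18, 28, 30]


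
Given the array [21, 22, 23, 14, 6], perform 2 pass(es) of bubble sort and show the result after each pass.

After pass 1: [21, 22, 14, 6, 23] (2 swaps)
After pass 2: [21, 14, 6, 22, 23] (2 swaps)
Total swaps: 4


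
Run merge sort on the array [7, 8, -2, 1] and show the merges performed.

Divide and conquer:
  Merge [7] + [8] -> [7, 8]
  Merge [-2] + [1] -> [-2, 1]
  Merge [7, 8] + [-2, 1] -> [-2, 1, 7, 8]


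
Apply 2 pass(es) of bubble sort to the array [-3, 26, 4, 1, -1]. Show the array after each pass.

After pass 1: [-3, 4, 1, -1, 26] (3 swaps)
After pass 2: [-3, 1, -1, 4, 26] (2 swaps)
Total swaps: 5


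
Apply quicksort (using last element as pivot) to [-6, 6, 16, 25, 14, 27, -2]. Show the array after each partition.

Partition 1: pivot=-2 at index 1 -> [-6, -2, 16, 25, 14, 27, 6]
Partition 2: pivot=6 at index 2 -> [-6, -2, 6, 25, 14, 27, 16]
Partition 3: pivot=16 at index 4 -> [-6, -2, 6, 14, 16, 27, 25]
Partition 4: pivot=25 at index 5 -> [-6, -2, 6, 14, 16, 25, 27]


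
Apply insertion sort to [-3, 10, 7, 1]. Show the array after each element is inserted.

First element -3 is already 'sorted'
Insert 10: shifted 0 elements -> [-3, 10, 7, 1]
Insert 7: shifted 1 elements -> [-3, 7, 10, 1]
Insert 1: shifted 2 elements -> [-3, 1, 7, 10]


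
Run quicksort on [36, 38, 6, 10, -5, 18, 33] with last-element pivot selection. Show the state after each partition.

Partition 1: pivot=33 at index 4 -> [6, 10, -5, 18, 33, 38, 36]
Partition 2: pivot=18 at index 3 -> [6, 10, -5, 18, 33, 38, 36]
Partition 3: pivot=-5 at index 0 -> [-5, 10, 6, 18, 33, 38, 36]
Partition 4: pivot=6 at index 1 -> [-5, 6, 10, 18, 33, 38, 36]
Partition 5: pivot=36 at index 5 -> [-5, 6, 10, 18, 33, 36, 38]


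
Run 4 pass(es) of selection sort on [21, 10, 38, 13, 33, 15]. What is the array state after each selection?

Pass 1: Select minimum 10 at index 1, swap -> [10, 21, 38, 13, 33, 15]
Pass 2: Select minimum 13 at index 3, swap -> [10, 13, 38, 21, 33, 15]
Pass 3: Select minimum 15 at index 5, swap -> [10, 13, 15, 21, 33, 38]
Pass 4: Select minimum 21 at index 3, swap -> [10, 13, 15, 21, 33, 38]


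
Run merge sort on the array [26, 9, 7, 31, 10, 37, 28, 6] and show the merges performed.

Divide and conquer:
  Merge [26] + [9] -> [9, 26]
  Merge [7] + [31] -> [7, 31]
  Merge [9, 26] + [7, 31] -> [7, 9, 26, 31]
  Merge [10] + [37] -> [10, 37]
  Merge [28] + [6] -> [6, 28]
  Merge [10, 37] + [6, 28] -> [6, 10, 28, 37]
  Merge [7, 9, 26, 31] + [6, 10, 28, 37] -> [6, 7, 9, 10, 26, 28, 31, 37]


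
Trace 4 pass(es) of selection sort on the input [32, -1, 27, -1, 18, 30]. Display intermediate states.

Pass 1: Select minimum -1 at index 1, swap -> [-1, 32, 27, -1, 18, 30]
Pass 2: Select minimum -1 at index 3, swap -> [-1, -1, 27, 32, 18, 30]
Pass 3: Select minimum 18 at index 4, swap -> [-1, -1, 18, 32, 27, 30]
Pass 4: Select minimum 27 at index 4, swap -> [-1, -1, 18, 27, 32, 30]


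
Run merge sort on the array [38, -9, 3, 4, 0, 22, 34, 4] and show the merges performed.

Divide and conquer:
  Merge [38] + [-9] -> [-9, 38]
  Merge [3] + [4] -> [3, 4]
  Merge [-9, 38] + [3, 4] -> [-9, 3, 4, 38]
  Merge [0] + [22] -> [0, 22]
  Merge [34] + [4] -> [4, 34]
  Merge [0, 22] + [4, 34] -> [0, 4, 22, 34]
  Merge [-9, 3, 4, 38] + [0, 4, 22, 34] -> [-9, 0, 3, 4, 4, 22, 34, 38]


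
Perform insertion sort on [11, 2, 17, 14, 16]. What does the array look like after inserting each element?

First element 11 is already 'sorted'
Insert 2: shifted 1 elements -> [2, 11, 17, 14, 16]
Insert 17: shifted 0 elements -> [2, 11, 17, 14, 16]
Insert 14: shifted 1 elements -> [2, 11, 14, 17, 16]
Insert 16: shifted 1 elements -> [2, 11, 14, 16, 17]


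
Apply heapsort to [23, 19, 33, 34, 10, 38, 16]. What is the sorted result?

Build heap: [38, 34, 33, 19, 10, 23, 16]
Extract 38: [34, 19, 33, 16, 10, 23, 38]
Extract 34: [33, 19, 23, 16, 10, 34, 38]
Extract 33: [23, 19, 10, 16, 33, 34, 38]
Extract 23: [19, 16, 10, 23, 33, 34, 38]
Extract 19: [16, 10, 19, 23, 33, 34, 38]
Extract 16: [10, 16, 19, 23, 33, 34, 38]


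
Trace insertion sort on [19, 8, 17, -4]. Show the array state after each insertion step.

First element 19 is already 'sorted'
Insert 8: shifted 1 elements -> [8, 19, 17, -4]
Insert 17: shifted 1 elements -> [8, 17, 19, -4]
Insert -4: shifted 3 elements -> [-4, 8, 17, 19]


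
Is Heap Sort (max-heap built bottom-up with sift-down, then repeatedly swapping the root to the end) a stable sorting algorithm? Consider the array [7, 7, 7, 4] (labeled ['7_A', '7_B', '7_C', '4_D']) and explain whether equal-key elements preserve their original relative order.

Trace Heap Sort on the labeled array (the key is the number; the letter only tracks identity):
  Build max-heap: [7_A, 7_B, 7_C, 4_D]
  Swap root 7_A to index 3, re-heapify first 3 -> [7_B, 4_D, 7_C, 7_A]
  Swap root 7_B to index 2, re-heapify first 2 -> [7_C, 4_D, 7_B, 7_A]
  Swap root 7_C to index 1, re-heapify first 1 -> [4_D, 7_C, 7_B, 7_A]
Final order: [4_D, 7_C, 7_B, 7_A]
Equal keys:
  value 7: originally 7_A, 7_B, 7_C; after sorting 7_C, 7_B, 7_A -> order changed
Equal keys were reordered, so Heap Sort is not stable: heap construction and root-to-end swaps move elements without regard to the original order of equal keys. (One such input is enough; an unstable sort may happen to preserve order on other inputs, but it gives no guarantee.)
Answer: Not stable


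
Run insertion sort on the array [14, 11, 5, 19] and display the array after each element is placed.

First element 14 is already 'sorted'
Insert 11: shifted 1 elements -> [11, 14, 5, 19]
Insert 5: shifted 2 elements -> [5, 11, 14, 19]
Insert 19: shifted 0 elements -> [5, 11, 14, 19]


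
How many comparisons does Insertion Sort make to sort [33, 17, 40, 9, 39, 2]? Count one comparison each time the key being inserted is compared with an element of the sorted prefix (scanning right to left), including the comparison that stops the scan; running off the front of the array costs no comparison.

Insert 17: 33 > 17 (shift), reached front = 1 comparison(s) -> [17, 33, 40, 9, 39, 2]
Insert 40: 33 <= 40 (stop) = 1 comparison(s) -> [17, 33, 40, 9, 39, 2]
Insert 9: 40 > 9 (shift), 33 > 9 (shift), 17 > 9 (shift), reached front = 3 comparison(s) -> [9, 17, 33, 40, 39, 2]
Insert 39: 40 > 39 (shift), 33 <= 39 (stop) = 2 comparison(s) -> [9, 17, 33, 39, 40, 2]
Insert 2: 40 > 2 (shift), 39 > 2 (shift), 33 > 2 (shift), 17 > 2 (shift), 9 > 2 (shift), reached front = 5 comparison(s) -> [2, 9, 17, 33, 39, 40]
Total comparisons: 1 + 1 + 3 + 2 + 5 = 12


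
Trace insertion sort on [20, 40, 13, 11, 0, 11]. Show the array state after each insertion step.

First element 20 is already 'sorted'
Insert 40: shifted 0 elements -> [20, 40, 13, 11, 0, 11]
Insert 13: shifted 2 elements -> [13, 20, 40, 11, 0, 11]
Insert 11: shifted 3 elements -> [11, 13, 20, 40, 0, 11]
Insert 0: shifted 4 elements -> [0, 11, 13, 20, 40, 11]
Insert 11: shifted 3 elements -> [0, 11, 11, 13, 20, 40]


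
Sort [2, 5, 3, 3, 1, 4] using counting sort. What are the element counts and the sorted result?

Count array: [0, 1, 1, 2, 1, 1]
(count[i] = number of elements equal to i)
Cumulative count: [0, 1, 2, 4, 5, 6]
Sorted: [1, 2, 3, 3, 4, 5]


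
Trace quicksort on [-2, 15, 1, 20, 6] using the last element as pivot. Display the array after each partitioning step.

Partition 1: pivot=6 at index 2 -> [-2, 1, 6, 20, 15]
Partition 2: pivot=1 at index 1 -> [-2, 1, 6, 20, 15]
Partition 3: pivot=15 at index 3 -> [-2, 1, 6, 15, 20]


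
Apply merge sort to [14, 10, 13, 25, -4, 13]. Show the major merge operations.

Divide and conquer:
  Merge [10] + [13] -> [10, 13]
  Merge [14] + [10, 13] -> [10, 13, 14]
  Merge [-4] + [13] -> [-4, 13]
  Merge [25] + [-4, 13] -> [-4, 13, 25]
  Merge [10, 13, 14] + [-4, 13, 25] -> [-4, 10, 13, 13, 14, 25]


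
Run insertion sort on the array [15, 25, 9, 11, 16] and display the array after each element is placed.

First element 15 is already 'sorted'
Insert 25: shifted 0 elements -> [15, 25, 9, 11, 16]
Insert 9: shifted 2 elements -> [9, 15, 25, 11, 16]
Insert 11: shifted 2 elements -> [9, 11, 15, 25, 16]
Insert 16: shifted 1 elements -> [9, 11, 15, 16, 25]


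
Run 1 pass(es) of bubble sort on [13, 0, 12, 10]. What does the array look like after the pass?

After pass 1: [0, 12, 10, 13] (3 swaps)
Total swaps: 3


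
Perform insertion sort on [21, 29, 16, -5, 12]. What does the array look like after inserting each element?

First element 21 is already 'sorted'
Insert 29: shifted 0 elements -> [21, 29, 16, -5, 12]
Insert 16: shifted 2 elements -> [16, 21, 29, -5, 12]
Insert -5: shifted 3 elements -> [-5, 16, 21, 29, 12]
Insert 12: shifted 3 elements -> [-5, 12, 16, 21, 29]


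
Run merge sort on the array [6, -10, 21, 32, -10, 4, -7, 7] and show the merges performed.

Divide and conquer:
  Merge [6] + [-10] -> [-10, 6]
  Merge [21] + [32] -> [21, 32]
  Merge [-10, 6] + [21, 32] -> [-10, 6, 21, 32]
  Merge [-10] + [4] -> [-10, 4]
  Merge [-7] + [7] -> [-7, 7]
  Merge [-10, 4] + [-7, 7] -> [-10, -7, 4, 7]
  Merge [-10, 6, 21, 32] + [-10, -7, 4, 7] -> [-10, -10, -7, 4, 6, 7, 21, 32]


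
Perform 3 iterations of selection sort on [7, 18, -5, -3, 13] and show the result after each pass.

Pass 1: Select minimum -5 at index 2, swap -> [-5, 18, 7, -3, 13]
Pass 2: Select minimum -3 at index 3, swap -> [-5, -3, 7, 18, 13]
Pass 3: Select minimum 7 at index 2, swap -> [-5, -3, 7, 18, 13]
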